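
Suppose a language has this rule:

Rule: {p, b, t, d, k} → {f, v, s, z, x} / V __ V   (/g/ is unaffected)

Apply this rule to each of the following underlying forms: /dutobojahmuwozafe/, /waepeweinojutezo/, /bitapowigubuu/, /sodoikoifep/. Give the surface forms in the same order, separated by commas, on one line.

/dutobojahmuwozafe/: /t/ is a stop between vowels /u/ and /o/, so it spirantizes to the fricative [s]. /b/ is a stop between vowels /o/ and /o/, so it spirantizes to the fricative [v]. → [dusovojahmuwozafe].
/waepeweinojutezo/: /p/ is a stop between vowels /e/ and /e/, so it spirantizes to the fricative [f]. /t/ is a stop between vowels /u/ and /e/, so it spirantizes to the fricative [s]. → [waefeweinojusezo].
/bitapowigubuu/: /t/ is a stop between vowels /i/ and /a/, so it spirantizes to the fricative [s]. /p/ is a stop between vowels /a/ and /o/, so it spirantizes to the fricative [f]. /b/ is a stop between vowels /u/ and /u/, so it spirantizes to the fricative [v]. → [bisafowiguvuu].
/sodoikoifep/: /d/ is a stop between vowels /o/ and /o/, so it spirantizes to the fricative [z]. /k/ is a stop between vowels /i/ and /o/, so it spirantizes to the fricative [x]. → [sozoixoifep].

dusovojahmuwozafe, waefeweinojusezo, bisafowiguvuu, sozoixoifep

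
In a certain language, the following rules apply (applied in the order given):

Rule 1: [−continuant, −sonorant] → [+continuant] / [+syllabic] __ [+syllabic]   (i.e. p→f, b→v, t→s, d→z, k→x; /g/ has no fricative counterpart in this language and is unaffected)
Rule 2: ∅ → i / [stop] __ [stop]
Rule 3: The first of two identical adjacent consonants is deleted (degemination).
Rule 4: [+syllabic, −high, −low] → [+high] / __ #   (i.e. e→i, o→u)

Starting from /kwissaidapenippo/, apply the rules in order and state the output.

Rule 1 (intervocalic spirantization): /d/ is a stop between vowels /i/ and /a/, so it spirantizes to the fricative [z]. /p/ is a stop between vowels /a/ and /e/, so it spirantizes to the fricative [f]. /kwissaidapenippo/ → kwissaizafenippo.
Rule 2 (stop-cluster i-epenthesis): /p/ and /p/ form a stop–stop cluster, so [i] is inserted between them. /kwissaizafenippo/ → kwissaizafenipipo.
Rule 3 (degemination): /ss/ is a geminate; the first /s/ deletes. /kwissaizafenipipo/ → kwisaizafenipipo.
Rule 4 (final vowel raising): /o/ is a mid vowel in word-final position, so it raises to [u]. /kwisaizafenipipo/ → kwisaizafenipipu.

kwisaizafenipipu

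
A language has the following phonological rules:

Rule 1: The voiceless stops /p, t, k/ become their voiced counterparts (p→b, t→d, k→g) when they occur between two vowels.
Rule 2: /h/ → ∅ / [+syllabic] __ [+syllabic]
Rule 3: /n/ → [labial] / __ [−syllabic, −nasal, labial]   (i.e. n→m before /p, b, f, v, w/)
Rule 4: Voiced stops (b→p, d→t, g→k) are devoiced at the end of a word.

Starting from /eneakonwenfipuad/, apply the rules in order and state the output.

Rule 1 (intervocalic voicing): /k/ is a voiceless stop between vowels /a/ and /o/, so it voices to [g]. /p/ is a voiceless stop between vowels /i/ and /u/, so it voices to [b]. /eneakonwenfipuad/ → eneagonwenfibuad.
Rule 2 (intervocalic h-deletion): no segment meets the environment; /eneagonwenfibuad/ is unchanged.
Rule 3 (nasal place assimilation): /n/ precedes the labial consonant /w/, so it assimilates in place to [m]. /n/ precedes the labial consonant /f/, so it assimilates in place to [m]. /eneagonwenfibuad/ → eneagomwemfibuad.
Rule 4 (final devoicing): /d/ is a voiced stop in word-final position, so it devoices to [t]. /eneagomwemfibuad/ → eneagomwemfibuat.

eneagomwemfibuat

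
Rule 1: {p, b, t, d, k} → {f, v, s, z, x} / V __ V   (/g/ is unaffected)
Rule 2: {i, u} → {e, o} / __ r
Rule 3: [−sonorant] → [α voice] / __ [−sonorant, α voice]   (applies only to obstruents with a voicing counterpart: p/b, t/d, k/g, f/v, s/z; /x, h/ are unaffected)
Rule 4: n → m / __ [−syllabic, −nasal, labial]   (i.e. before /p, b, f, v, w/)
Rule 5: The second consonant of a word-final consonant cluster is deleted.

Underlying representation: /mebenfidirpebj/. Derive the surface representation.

mevemfizerpeb

Rule 1 (intervocalic spirantization): /b/ is a stop between vowels /e/ and /e/, so it spirantizes to the fricative [v]. /d/ is a stop between vowels /i/ and /i/, so it spirantizes to the fricative [z]. /mebenfidirpebj/ → mevenfizirpebj.
Rule 2 (pre-rhotic lowering): /i/ is a high vowel immediately before /r/, so it lowers to [e]. /mevenfizirpebj/ → mevenfizerpebj.
Rule 3 (regressive voicing assimilation): no segment meets the environment; /mevenfizerpebj/ is unchanged.
Rule 4 (nasal place assimilation): /n/ precedes the labial consonant /f/, so it assimilates in place to [m]. /mevenfizerpebj/ → mevemfizerpebj.
Rule 5 (final cluster simplification): /j/ is the second consonant of a word-final cluster /bj/, so it deletes. /mevemfizerpebj/ → mevemfizerpeb.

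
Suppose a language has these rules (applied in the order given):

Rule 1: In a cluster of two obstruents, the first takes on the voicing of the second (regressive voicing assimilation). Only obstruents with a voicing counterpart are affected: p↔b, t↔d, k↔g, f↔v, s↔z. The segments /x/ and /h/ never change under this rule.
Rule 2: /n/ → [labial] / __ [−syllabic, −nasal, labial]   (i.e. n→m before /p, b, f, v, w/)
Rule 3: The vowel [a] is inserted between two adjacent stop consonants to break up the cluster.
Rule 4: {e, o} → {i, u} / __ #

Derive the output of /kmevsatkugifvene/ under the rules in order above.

kmefsatakugivveni

Rule 1 (regressive voicing assimilation): /v/ precedes the voiceless obstruent /s/, so it devoices to [f] by assimilation. /f/ precedes the voiced obstruent /v/, so it voices to [v] by assimilation. /kmevsatkugifvene/ → kmefsatkugivvene.
Rule 2 (nasal place assimilation): no segment meets the environment; /kmefsatkugivvene/ is unchanged.
Rule 3 (stop-cluster a-epenthesis): /t/ and /k/ form a stop–stop cluster, so [a] is inserted between them. /kmefsatkugivvene/ → kmefsatakugivvene.
Rule 4 (final vowel raising): /e/ is a mid vowel in word-final position, so it raises to [i]. /kmefsatakugivvene/ → kmefsatakugivveni.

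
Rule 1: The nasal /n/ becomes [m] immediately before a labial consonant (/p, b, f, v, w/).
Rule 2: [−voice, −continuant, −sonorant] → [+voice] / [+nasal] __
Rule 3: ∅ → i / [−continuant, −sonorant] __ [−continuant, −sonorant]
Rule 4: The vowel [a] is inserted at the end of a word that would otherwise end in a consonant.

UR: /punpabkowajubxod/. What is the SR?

pumbabikowajubxoda

Rule 1 (nasal place assimilation): /n/ precedes the labial consonant /p/, so it assimilates in place to [m]. /punpabkowajubxod/ → pumpabkowajubxod.
Rule 2 (post-nasal voicing): /p/ is a voiceless stop immediately after the nasal /m/, so it voices to [b]. /pumpabkowajubxod/ → pumbabkowajubxod.
Rule 3 (stop-cluster i-epenthesis): /b/ and /k/ form a stop–stop cluster, so [i] is inserted between them. /pumbabkowajubxod/ → pumbabikowajubxod.
Rule 4 (final a-epenthesis): the form ends in the consonant /d/, so [a] is inserted word-finally. /pumbabikowajubxod/ → pumbabikowajubxoda.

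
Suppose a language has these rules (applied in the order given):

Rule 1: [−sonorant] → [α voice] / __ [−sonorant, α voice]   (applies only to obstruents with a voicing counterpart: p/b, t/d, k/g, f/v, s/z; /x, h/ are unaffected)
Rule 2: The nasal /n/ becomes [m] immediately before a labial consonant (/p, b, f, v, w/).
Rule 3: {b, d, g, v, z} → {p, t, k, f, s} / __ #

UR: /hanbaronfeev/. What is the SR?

Rule 1 (regressive voicing assimilation): no segment meets the environment; /hanbaronfeev/ is unchanged.
Rule 2 (nasal place assimilation): /n/ precedes the labial consonant /b/, so it assimilates in place to [m]. /n/ precedes the labial consonant /f/, so it assimilates in place to [m]. /hanbaronfeev/ → hambaromfeev.
Rule 3 (final devoicing): /v/ is a voiced obstruent in word-final position, so it devoices to [f]. /hambaromfeev/ → hambaromfeef.

hambaromfeef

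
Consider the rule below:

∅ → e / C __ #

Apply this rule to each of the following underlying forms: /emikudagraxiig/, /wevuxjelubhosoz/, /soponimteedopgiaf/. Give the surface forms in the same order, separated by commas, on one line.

/emikudagraxiig/: the form ends in the consonant /g/, so [e] is inserted word-finally. → [emikudagraxiige].
/wevuxjelubhosoz/: the form ends in the consonant /z/, so [e] is inserted word-finally. → [wevuxjelubhosoze].
/soponimteedopgiaf/: the form ends in the consonant /f/, so [e] is inserted word-finally. → [soponimteedopgiafe].

emikudagraxiige, wevuxjelubhosoze, soponimteedopgiafe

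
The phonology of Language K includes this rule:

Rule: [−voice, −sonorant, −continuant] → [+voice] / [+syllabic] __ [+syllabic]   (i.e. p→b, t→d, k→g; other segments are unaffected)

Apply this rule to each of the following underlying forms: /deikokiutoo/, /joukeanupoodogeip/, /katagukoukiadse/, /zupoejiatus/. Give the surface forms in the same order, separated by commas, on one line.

/deikokiutoo/: /k/ is a voiceless stop between vowels /i/ and /o/, so it voices to [g]. /k/ is a voiceless stop between vowels /o/ and /i/, so it voices to [g]. /t/ is a voiceless stop between vowels /u/ and /o/, so it voices to [d]. → [deigogiudoo].
/joukeanupoodogeip/: /k/ is a voiceless stop between vowels /u/ and /e/, so it voices to [g]. /p/ is a voiceless stop between vowels /u/ and /o/, so it voices to [b]. → [jougeanuboodogeip].
/katagukoukiadse/: /t/ is a voiceless stop between vowels /a/ and /a/, so it voices to [d]. /k/ is a voiceless stop between vowels /u/ and /o/, so it voices to [g]. /k/ is a voiceless stop between vowels /u/ and /i/, so it voices to [g]. → [kadagugougiadse].
/zupoejiatus/: /p/ is a voiceless stop between vowels /u/ and /o/, so it voices to [b]. /t/ is a voiceless stop between vowels /a/ and /u/, so it voices to [d]. → [zuboejiadus].

deigogiudoo, jougeanuboodogeip, kadagugougiadse, zuboejiadus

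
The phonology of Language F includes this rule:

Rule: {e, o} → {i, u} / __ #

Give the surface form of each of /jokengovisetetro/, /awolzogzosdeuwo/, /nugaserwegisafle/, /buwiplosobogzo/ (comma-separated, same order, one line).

jokengovisetetru, awolzogzosdeuwu, nugaserwegisafli, buwiplosobogzu

/jokengovisetetro/: /o/ is a mid vowel in word-final position, so it raises to [u]. → [jokengovisetetru].
/awolzogzosdeuwo/: /o/ is a mid vowel in word-final position, so it raises to [u]. → [awolzogzosdeuwu].
/nugaserwegisafle/: /e/ is a mid vowel in word-final position, so it raises to [i]. → [nugaserwegisafli].
/buwiplosobogzo/: /o/ is a mid vowel in word-final position, so it raises to [u]. → [buwiplosobogzu].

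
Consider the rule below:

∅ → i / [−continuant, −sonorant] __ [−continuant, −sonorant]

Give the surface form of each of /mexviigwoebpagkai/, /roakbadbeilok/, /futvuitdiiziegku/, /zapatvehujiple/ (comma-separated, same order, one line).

/mexviigwoebpagkai/: /b/ and /p/ form a stop–stop cluster, so [i] is inserted between them. /g/ and /k/ form a stop–stop cluster, so [i] is inserted between them. → [mexviigwoebipagikai].
/roakbadbeilok/: /k/ and /b/ form a stop–stop cluster, so [i] is inserted between them. /d/ and /b/ form a stop–stop cluster, so [i] is inserted between them. → [roakibadibeilok].
/futvuitdiiziegku/: /t/ and /d/ form a stop–stop cluster, so [i] is inserted between them. /g/ and /k/ form a stop–stop cluster, so [i] is inserted between them. → [futvuitidiiziegiku].
/zapatvehujiple/: the rule's environment is not met; surfaces unchanged as [zapatvehujiple].

mexviigwoebipagikai, roakibadibeilok, futvuitidiiziegiku, zapatvehujiple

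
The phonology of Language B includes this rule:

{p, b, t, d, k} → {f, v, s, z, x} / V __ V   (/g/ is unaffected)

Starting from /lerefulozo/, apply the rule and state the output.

No segment of /lerefulozo/ meets the structural description of the rule, so the form surfaces unchanged.

lerefulozo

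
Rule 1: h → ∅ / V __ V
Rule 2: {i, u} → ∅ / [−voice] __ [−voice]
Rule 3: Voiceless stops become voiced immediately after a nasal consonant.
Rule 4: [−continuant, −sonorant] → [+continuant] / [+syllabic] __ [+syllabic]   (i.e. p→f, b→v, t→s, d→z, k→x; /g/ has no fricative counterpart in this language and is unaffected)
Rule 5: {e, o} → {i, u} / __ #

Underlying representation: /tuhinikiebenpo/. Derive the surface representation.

Rule 1 (intervocalic h-deletion): /h/ occurs between vowels /u/ and /i/, so it deletes. /tuhinikiebenpo/ → tuinikiebenpo.
Rule 2 (high vowel syncope): no segment meets the environment; /tuinikiebenpo/ is unchanged.
Rule 3 (post-nasal voicing): /p/ is a voiceless stop immediately after the nasal /n/, so it voices to [b]. /tuinikiebenpo/ → tuinikiebenbo.
Rule 4 (intervocalic spirantization): /k/ is a stop between vowels /i/ and /i/, so it spirantizes to the fricative [x]. /b/ is a stop between vowels /e/ and /e/, so it spirantizes to the fricative [v]. /tuinikiebenbo/ → tuinixievenbo.
Rule 5 (final vowel raising): /o/ is a mid vowel in word-final position, so it raises to [u]. /tuinixievenbo/ → tuinixievenbu.

tuinixievenbu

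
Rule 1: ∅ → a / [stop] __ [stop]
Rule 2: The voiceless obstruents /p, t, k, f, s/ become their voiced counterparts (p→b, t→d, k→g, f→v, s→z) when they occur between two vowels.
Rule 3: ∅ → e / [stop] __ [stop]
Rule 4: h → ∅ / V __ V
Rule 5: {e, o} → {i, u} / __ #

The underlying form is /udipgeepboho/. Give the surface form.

udibageebabou

Rule 1 (stop-cluster a-epenthesis): /p/ and /g/ form a stop–stop cluster, so [a] is inserted between them. /p/ and /b/ form a stop–stop cluster, so [a] is inserted between them. /udipgeepboho/ → udipageepaboho.
Rule 2 (intervocalic voicing): /p/ is a voiceless obstruent between vowels /i/ and /a/, so it voices to [b]. /p/ is a voiceless obstruent between vowels /e/ and /a/, so it voices to [b]. /udipageepaboho/ → udibageebaboho.
Rule 3 (stop-cluster e-epenthesis): no segment meets the environment; /udibageebaboho/ is unchanged.
Rule 4 (intervocalic h-deletion): /h/ occurs between vowels /o/ and /o/, so it deletes. /udibageebaboho/ → udibageebaboo.
Rule 5 (final vowel raising): /o/ is a mid vowel in word-final position, so it raises to [u]. /udibageebaboo/ → udibageebabou.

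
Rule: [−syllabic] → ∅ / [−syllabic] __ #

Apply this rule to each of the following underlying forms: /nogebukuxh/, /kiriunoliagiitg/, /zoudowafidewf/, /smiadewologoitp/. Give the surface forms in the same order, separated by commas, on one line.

nogebukux, kiriunoliagiit, zoudowafidew, smiadewologoit

/nogebukuxh/: /h/ is the second consonant of a word-final cluster /xh/, so it deletes. → [nogebukux].
/kiriunoliagiitg/: /g/ is the second consonant of a word-final cluster /tg/, so it deletes. → [kiriunoliagiit].
/zoudowafidewf/: /f/ is the second consonant of a word-final cluster /wf/, so it deletes. → [zoudowafidew].
/smiadewologoitp/: /p/ is the second consonant of a word-final cluster /tp/, so it deletes. → [smiadewologoit].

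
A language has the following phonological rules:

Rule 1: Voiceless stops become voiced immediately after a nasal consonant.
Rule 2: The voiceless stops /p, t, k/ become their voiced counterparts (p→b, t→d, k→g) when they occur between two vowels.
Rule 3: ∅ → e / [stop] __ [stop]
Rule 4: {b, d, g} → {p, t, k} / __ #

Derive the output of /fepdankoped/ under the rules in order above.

Rule 1 (post-nasal voicing): /k/ is a voiceless stop immediately after the nasal /n/, so it voices to [g]. /fepdankoped/ → fepdangoped.
Rule 2 (intervocalic voicing): /p/ is a voiceless stop between vowels /o/ and /e/, so it voices to [b]. /fepdangoped/ → fepdangobed.
Rule 3 (stop-cluster e-epenthesis): /p/ and /d/ form a stop–stop cluster, so [e] is inserted between them. /fepdangobed/ → fepedangobed.
Rule 4 (final devoicing): /d/ is a voiced stop in word-final position, so it devoices to [t]. /fepedangobed/ → fepedangobet.

fepedangobet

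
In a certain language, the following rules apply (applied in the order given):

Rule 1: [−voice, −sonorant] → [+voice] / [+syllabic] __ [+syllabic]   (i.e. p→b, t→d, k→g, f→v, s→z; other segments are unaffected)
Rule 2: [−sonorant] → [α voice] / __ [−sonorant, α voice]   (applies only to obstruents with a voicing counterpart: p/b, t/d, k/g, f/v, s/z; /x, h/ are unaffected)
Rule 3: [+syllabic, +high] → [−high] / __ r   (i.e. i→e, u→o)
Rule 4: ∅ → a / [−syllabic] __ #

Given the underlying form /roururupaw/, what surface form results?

Rule 1 (intervocalic voicing): /p/ is a voiceless obstruent between vowels /u/ and /a/, so it voices to [b]. /roururupaw/ → roururubaw.
Rule 2 (regressive voicing assimilation): no segment meets the environment; /roururubaw/ is unchanged.
Rule 3 (pre-rhotic lowering): /u/ is a high vowel immediately before /r/, so it lowers to [o]. /u/ is a high vowel immediately before /r/, so it lowers to [o]. /roururubaw/ → roororubaw.
Rule 4 (final a-epenthesis): the form ends in the consonant /w/, so [a] is inserted word-finally. /roororubaw/ → roororubawa.

roororubawa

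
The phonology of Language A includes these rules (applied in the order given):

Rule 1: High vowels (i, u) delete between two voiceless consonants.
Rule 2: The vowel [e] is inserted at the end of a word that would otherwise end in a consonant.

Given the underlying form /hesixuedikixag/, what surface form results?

Rule 1 (high vowel syncope): /i/ is a high vowel flanked by voiceless consonants /s/ and /x/, so it deletes. /i/ is a high vowel flanked by voiceless consonants /k/ and /x/, so it deletes. /hesixuedikixag/ → hesxuedikxag.
Rule 2 (final e-epenthesis): the form ends in the consonant /g/, so [e] is inserted word-finally. /hesxuedikxag/ → hesxuedikxage.

hesxuedikxage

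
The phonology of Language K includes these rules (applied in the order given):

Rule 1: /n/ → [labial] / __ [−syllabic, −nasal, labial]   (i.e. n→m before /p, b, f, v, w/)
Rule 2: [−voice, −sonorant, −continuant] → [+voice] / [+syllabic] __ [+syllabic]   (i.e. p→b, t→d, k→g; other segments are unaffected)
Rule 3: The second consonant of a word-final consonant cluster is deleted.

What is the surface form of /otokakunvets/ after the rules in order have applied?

odogagumvet

Rule 1 (nasal place assimilation): /n/ precedes the labial consonant /v/, so it assimilates in place to [m]. /otokakunvets/ → otokakumvets.
Rule 2 (intervocalic voicing): /t/ is a voiceless stop between vowels /o/ and /o/, so it voices to [d]. /k/ is a voiceless stop between vowels /o/ and /a/, so it voices to [g]. /k/ is a voiceless stop between vowels /a/ and /u/, so it voices to [g]. /otokakumvets/ → odogagumvets.
Rule 3 (final cluster simplification): /s/ is the second consonant of a word-final cluster /ts/, so it deletes. /odogagumvets/ → odogagumvet.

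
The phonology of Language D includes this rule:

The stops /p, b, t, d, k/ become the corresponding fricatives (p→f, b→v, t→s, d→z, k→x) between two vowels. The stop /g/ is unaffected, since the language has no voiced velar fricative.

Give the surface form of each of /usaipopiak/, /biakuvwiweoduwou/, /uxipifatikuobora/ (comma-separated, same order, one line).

usaifofiak, biaxuvwiweozuwou, uxififasixuovora

/usaipopiak/: /p/ is a stop between vowels /i/ and /o/, so it spirantizes to the fricative [f]. /p/ is a stop between vowels /o/ and /i/, so it spirantizes to the fricative [f]. → [usaifofiak].
/biakuvwiweoduwou/: /k/ is a stop between vowels /a/ and /u/, so it spirantizes to the fricative [x]. /d/ is a stop between vowels /o/ and /u/, so it spirantizes to the fricative [z]. → [biaxuvwiweozuwou].
/uxipifatikuobora/: /p/ is a stop between vowels /i/ and /i/, so it spirantizes to the fricative [f]. /t/ is a stop between vowels /a/ and /i/, so it spirantizes to the fricative [s]. /k/ is a stop between vowels /i/ and /u/, so it spirantizes to the fricative [x]. /b/ is a stop between vowels /o/ and /o/, so it spirantizes to the fricative [v]. → [uxififasixuovora].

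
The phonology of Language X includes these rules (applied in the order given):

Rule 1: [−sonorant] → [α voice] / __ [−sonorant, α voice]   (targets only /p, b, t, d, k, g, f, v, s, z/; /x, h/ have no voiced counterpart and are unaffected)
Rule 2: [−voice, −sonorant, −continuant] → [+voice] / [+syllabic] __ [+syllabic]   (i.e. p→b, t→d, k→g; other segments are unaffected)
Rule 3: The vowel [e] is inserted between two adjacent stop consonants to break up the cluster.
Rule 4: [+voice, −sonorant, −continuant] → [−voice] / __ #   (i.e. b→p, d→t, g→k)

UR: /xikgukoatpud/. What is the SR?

xigegugoateput

Rule 1 (regressive voicing assimilation): /k/ precedes the voiced obstruent /g/, so it voices to [g] by assimilation. /xikgukoatpud/ → xiggukoatpud.
Rule 2 (intervocalic voicing): /k/ is a voiceless stop between vowels /u/ and /o/, so it voices to [g]. /xiggukoatpud/ → xiggugoatpud.
Rule 3 (stop-cluster e-epenthesis): /g/ and /g/ form a stop–stop cluster, so [e] is inserted between them. /t/ and /p/ form a stop–stop cluster, so [e] is inserted between them. /xiggugoatpud/ → xigegugoatepud.
Rule 4 (final devoicing): /d/ is a voiced stop in word-final position, so it devoices to [t]. /xigegugoatepud/ → xigegugoateput.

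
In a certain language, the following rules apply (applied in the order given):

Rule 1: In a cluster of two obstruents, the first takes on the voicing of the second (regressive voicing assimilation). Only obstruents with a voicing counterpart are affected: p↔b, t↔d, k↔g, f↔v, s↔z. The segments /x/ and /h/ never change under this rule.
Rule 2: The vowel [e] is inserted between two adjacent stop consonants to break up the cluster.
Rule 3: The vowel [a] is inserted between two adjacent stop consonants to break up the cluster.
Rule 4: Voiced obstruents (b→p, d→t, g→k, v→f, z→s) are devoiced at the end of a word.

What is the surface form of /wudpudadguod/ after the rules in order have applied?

wutepudadeguot

Rule 1 (regressive voicing assimilation): /d/ precedes the voiceless obstruent /p/, so it devoices to [t] by assimilation. /wudpudadguod/ → wutpudadguod.
Rule 2 (stop-cluster e-epenthesis): /t/ and /p/ form a stop–stop cluster, so [e] is inserted between them. /d/ and /g/ form a stop–stop cluster, so [e] is inserted between them. /wutpudadguod/ → wutepudadeguod.
Rule 3 (stop-cluster a-epenthesis): no segment meets the environment; /wutepudadeguod/ is unchanged.
Rule 4 (final devoicing): /d/ is a voiced obstruent in word-final position, so it devoices to [t]. /wutepudadeguod/ → wutepudadeguot.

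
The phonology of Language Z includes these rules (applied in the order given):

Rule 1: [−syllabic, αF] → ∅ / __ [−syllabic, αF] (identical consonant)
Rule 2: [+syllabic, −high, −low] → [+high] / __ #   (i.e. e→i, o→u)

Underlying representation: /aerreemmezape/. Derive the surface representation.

Rule 1 (degemination): /rr/ is a geminate; the first /r/ deletes. /mm/ is a geminate; the first /m/ deletes. /aerreemmezape/ → aereemezape.
Rule 2 (final vowel raising): /e/ is a mid vowel in word-final position, so it raises to [i]. /aereemezape/ → aereemezapi.

aereemezapi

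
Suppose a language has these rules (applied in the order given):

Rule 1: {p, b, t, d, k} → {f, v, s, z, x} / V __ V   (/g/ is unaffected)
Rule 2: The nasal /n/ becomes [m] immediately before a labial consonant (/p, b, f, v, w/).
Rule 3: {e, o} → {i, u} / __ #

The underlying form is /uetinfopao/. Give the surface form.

Rule 1 (intervocalic spirantization): /t/ is a stop between vowels /e/ and /i/, so it spirantizes to the fricative [s]. /p/ is a stop between vowels /o/ and /a/, so it spirantizes to the fricative [f]. /uetinfopao/ → uesinfofao.
Rule 2 (nasal place assimilation): /n/ precedes the labial consonant /f/, so it assimilates in place to [m]. /uesinfofao/ → uesimfofao.
Rule 3 (final vowel raising): /o/ is a mid vowel in word-final position, so it raises to [u]. /uesimfofao/ → uesimfofau.

uesimfofau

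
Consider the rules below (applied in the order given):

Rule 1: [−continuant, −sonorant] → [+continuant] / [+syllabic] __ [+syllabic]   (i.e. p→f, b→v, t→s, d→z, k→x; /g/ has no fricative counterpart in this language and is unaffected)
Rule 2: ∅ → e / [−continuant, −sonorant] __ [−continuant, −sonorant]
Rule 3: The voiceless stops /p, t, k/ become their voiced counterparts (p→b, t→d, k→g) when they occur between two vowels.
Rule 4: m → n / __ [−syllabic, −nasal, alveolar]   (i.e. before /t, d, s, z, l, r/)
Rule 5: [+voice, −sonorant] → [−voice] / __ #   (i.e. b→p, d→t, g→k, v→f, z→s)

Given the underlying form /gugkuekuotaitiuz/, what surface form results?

gugeguexuosaisius

Rule 1 (intervocalic spirantization): /k/ is a stop between vowels /e/ and /u/, so it spirantizes to the fricative [x]. /t/ is a stop between vowels /o/ and /a/, so it spirantizes to the fricative [s]. /t/ is a stop between vowels /i/ and /i/, so it spirantizes to the fricative [s]. /gugkuekuotaitiuz/ → gugkuexuosaisiuz.
Rule 2 (stop-cluster e-epenthesis): /g/ and /k/ form a stop–stop cluster, so [e] is inserted between them. /gugkuexuosaisiuz/ → gugekuexuosaisiuz.
Rule 3 (intervocalic voicing): /k/ is a voiceless stop between vowels /e/ and /u/, so it voices to [g]. /gugekuexuosaisiuz/ → gugeguexuosaisiuz.
Rule 4 (nasal place assimilation): no segment meets the environment; /gugeguexuosaisiuz/ is unchanged.
Rule 5 (final devoicing): /z/ is a voiced obstruent in word-final position, so it devoices to [s]. /gugeguexuosaisiuz/ → gugeguexuosaisius.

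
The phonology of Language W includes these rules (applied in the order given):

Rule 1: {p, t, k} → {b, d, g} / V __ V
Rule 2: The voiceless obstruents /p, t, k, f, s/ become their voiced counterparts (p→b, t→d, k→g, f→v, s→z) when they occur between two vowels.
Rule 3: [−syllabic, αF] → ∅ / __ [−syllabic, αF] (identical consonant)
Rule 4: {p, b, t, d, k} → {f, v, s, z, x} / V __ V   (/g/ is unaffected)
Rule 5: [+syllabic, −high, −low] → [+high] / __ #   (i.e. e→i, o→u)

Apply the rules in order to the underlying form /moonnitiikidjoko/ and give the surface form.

Rule 1 (intervocalic voicing): /t/ is a voiceless stop between vowels /i/ and /i/, so it voices to [d]. /k/ is a voiceless stop between vowels /i/ and /i/, so it voices to [g]. /k/ is a voiceless stop between vowels /o/ and /o/, so it voices to [g]. /moonnitiikidjoko/ → moonnidiigidjogo.
Rule 2 (intervocalic voicing): no segment meets the environment; /moonnidiigidjogo/ is unchanged.
Rule 3 (degemination): /nn/ is a geminate; the first /n/ deletes. /moonnidiigidjogo/ → moonidiigidjogo.
Rule 4 (intervocalic spirantization): /d/ is a stop between vowels /i/ and /i/, so it spirantizes to the fricative [z]. /moonidiigidjogo/ → mooniziigidjogo.
Rule 5 (final vowel raising): /o/ is a mid vowel in word-final position, so it raises to [u]. /mooniziigidjogo/ → mooniziigidjogu.

mooniziigidjogu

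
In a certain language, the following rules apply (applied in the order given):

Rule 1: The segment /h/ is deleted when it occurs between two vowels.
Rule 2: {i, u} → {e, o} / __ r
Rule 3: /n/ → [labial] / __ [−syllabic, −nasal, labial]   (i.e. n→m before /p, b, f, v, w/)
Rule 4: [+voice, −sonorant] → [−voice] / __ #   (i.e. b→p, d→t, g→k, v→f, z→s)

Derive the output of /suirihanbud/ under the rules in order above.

sueriambut

Rule 1 (intervocalic h-deletion): /h/ occurs between vowels /i/ and /a/, so it deletes. /suirihanbud/ → suirianbud.
Rule 2 (pre-rhotic lowering): /i/ is a high vowel immediately before /r/, so it lowers to [e]. /suirianbud/ → suerianbud.
Rule 3 (nasal place assimilation): /n/ precedes the labial consonant /b/, so it assimilates in place to [m]. /suerianbud/ → sueriambud.
Rule 4 (final devoicing): /d/ is a voiced obstruent in word-final position, so it devoices to [t]. /sueriambud/ → sueriambut.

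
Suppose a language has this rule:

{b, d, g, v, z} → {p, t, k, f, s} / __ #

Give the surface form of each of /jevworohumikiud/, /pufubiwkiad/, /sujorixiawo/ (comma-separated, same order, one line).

/jevworohumikiud/: /d/ is a voiced obstruent in word-final position, so it devoices to [t]. → [jevworohumikiut].
/pufubiwkiad/: /d/ is a voiced obstruent in word-final position, so it devoices to [t]. → [pufubiwkiat].
/sujorixiawo/: the rule's environment is not met; surfaces unchanged as [sujorixiawo].

jevworohumikiut, pufubiwkiat, sujorixiawo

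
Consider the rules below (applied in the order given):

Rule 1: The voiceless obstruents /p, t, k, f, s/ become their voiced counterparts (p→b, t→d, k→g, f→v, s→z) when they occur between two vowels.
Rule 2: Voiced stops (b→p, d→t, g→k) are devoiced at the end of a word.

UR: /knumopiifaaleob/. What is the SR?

knumobiivaaleop

Rule 1 (intervocalic voicing): /p/ is a voiceless obstruent between vowels /o/ and /i/, so it voices to [b]. /f/ is a voiceless obstruent between vowels /i/ and /a/, so it voices to [v]. /knumopiifaaleob/ → knumobiivaaleob.
Rule 2 (final devoicing): /b/ is a voiced stop in word-final position, so it devoices to [p]. /knumobiivaaleob/ → knumobiivaaleop.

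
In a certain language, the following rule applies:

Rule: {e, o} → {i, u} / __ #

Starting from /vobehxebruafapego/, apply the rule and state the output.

vobehxebruafapegu

/o/ is a mid vowel in word-final position, so it raises to [u].
The other instances of /o/, /e/ do not occur in the required environment and remain unchanged.
Surface form: [vobehxebruafapegu].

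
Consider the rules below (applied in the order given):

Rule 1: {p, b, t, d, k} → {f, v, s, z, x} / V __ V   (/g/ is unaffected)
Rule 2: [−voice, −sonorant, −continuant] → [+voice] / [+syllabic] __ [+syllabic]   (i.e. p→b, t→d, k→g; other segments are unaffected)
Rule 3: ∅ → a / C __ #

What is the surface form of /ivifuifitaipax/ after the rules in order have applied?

ivifuifisaifaxa

Rule 1 (intervocalic spirantization): /t/ is a stop between vowels /i/ and /a/, so it spirantizes to the fricative [s]. /p/ is a stop between vowels /i/ and /a/, so it spirantizes to the fricative [f]. /ivifuifitaipax/ → ivifuifisaifax.
Rule 2 (intervocalic voicing): no segment meets the environment; /ivifuifisaifax/ is unchanged.
Rule 3 (final a-epenthesis): the form ends in the consonant /x/, so [a] is inserted word-finally. /ivifuifisaifax/ → ivifuifisaifaxa.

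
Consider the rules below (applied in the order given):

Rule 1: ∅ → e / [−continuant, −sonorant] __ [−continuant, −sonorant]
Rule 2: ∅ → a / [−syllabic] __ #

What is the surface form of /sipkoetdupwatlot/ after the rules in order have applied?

sipekoetedupwatlota

Rule 1 (stop-cluster e-epenthesis): /p/ and /k/ form a stop–stop cluster, so [e] is inserted between them. /t/ and /d/ form a stop–stop cluster, so [e] is inserted between them. /sipkoetdupwatlot/ → sipekoetedupwatlot.
Rule 2 (final a-epenthesis): the form ends in the consonant /t/, so [a] is inserted word-finally. /sipekoetedupwatlot/ → sipekoetedupwatlota.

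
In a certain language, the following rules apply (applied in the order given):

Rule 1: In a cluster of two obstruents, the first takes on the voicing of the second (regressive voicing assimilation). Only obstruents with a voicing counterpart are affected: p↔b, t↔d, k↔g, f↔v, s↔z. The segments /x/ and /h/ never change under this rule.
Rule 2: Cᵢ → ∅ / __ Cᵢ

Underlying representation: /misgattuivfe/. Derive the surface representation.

Rule 1 (regressive voicing assimilation): /s/ precedes the voiced obstruent /g/, so it voices to [z] by assimilation. /v/ precedes the voiceless obstruent /f/, so it devoices to [f] by assimilation. /misgattuivfe/ → mizgattuiffe.
Rule 2 (degemination): /tt/ is a geminate; the first /t/ deletes. /ff/ is a geminate; the first /f/ deletes. /mizgattuiffe/ → mizgatuife.

mizgatuife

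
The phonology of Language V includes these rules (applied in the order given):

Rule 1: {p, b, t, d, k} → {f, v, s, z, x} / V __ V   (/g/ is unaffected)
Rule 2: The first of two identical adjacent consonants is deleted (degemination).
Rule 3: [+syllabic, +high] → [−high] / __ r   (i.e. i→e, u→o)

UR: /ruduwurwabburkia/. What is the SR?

Rule 1 (intervocalic spirantization): /d/ is a stop between vowels /u/ and /u/, so it spirantizes to the fricative [z]. /ruduwurwabburkia/ → ruzuwurwabburkia.
Rule 2 (degemination): /bb/ is a geminate; the first /b/ deletes. /ruzuwurwabburkia/ → ruzuwurwaburkia.
Rule 3 (pre-rhotic lowering): /u/ is a high vowel immediately before /r/, so it lowers to [o]. /u/ is a high vowel immediately before /r/, so it lowers to [o]. /ruzuwurwaburkia/ → ruzuworwaborkia.

ruzuworwaborkia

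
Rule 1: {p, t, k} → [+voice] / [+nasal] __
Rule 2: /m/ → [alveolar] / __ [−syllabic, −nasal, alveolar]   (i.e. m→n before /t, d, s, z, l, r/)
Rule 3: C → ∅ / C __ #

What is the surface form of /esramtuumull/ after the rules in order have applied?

Rule 1 (post-nasal voicing): /t/ is a voiceless stop immediately after the nasal /m/, so it voices to [d]. /esramtuumull/ → esramduumull.
Rule 2 (nasal place assimilation): /m/ precedes the alveolar consonant /d/, so it assimilates in place to [n]. /esramduumull/ → esranduumull.
Rule 3 (final cluster simplification): /l/ is the second consonant of a word-final cluster /ll/, so it deletes. /esranduumull/ → esranduumul.

esranduumul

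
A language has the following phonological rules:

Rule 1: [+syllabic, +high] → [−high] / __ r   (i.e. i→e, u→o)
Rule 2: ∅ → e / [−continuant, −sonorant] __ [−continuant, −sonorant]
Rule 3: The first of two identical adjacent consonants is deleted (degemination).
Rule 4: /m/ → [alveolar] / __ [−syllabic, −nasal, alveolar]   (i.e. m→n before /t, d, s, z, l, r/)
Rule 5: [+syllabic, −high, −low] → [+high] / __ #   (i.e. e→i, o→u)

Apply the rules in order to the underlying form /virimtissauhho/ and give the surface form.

verintisauhu

Rule 1 (pre-rhotic lowering): /i/ is a high vowel immediately before /r/, so it lowers to [e]. /virimtissauhho/ → verimtissauhho.
Rule 2 (stop-cluster e-epenthesis): no segment meets the environment; /verimtissauhho/ is unchanged.
Rule 3 (degemination): /ss/ is a geminate; the first /s/ deletes. /hh/ is a geminate; the first /h/ deletes. /verimtissauhho/ → verimtisauho.
Rule 4 (nasal place assimilation): /m/ precedes the alveolar consonant /t/, so it assimilates in place to [n]. /verimtisauho/ → verintisauho.
Rule 5 (final vowel raising): /o/ is a mid vowel in word-final position, so it raises to [u]. /verintisauho/ → verintisauhu.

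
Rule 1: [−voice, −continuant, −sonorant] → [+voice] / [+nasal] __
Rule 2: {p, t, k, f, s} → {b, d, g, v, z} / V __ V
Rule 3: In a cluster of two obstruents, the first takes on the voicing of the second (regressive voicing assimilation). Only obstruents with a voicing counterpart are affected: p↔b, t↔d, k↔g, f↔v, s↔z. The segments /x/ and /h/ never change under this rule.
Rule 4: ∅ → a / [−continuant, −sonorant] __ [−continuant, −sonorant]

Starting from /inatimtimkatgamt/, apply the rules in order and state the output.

inadimdimgadagamd

Rule 1 (post-nasal voicing): /t/ is a voiceless stop immediately after the nasal /m/, so it voices to [d]. /k/ is a voiceless stop immediately after the nasal /m/, so it voices to [g]. /t/ is a voiceless stop immediately after the nasal /m/, so it voices to [d]. /inatimtimkatgamt/ → inatimdimgatgamd.
Rule 2 (intervocalic voicing): /t/ is a voiceless obstruent between vowels /a/ and /i/, so it voices to [d]. /inatimdimgatgamd/ → inadimdimgatgamd.
Rule 3 (regressive voicing assimilation): /t/ precedes the voiced obstruent /g/, so it voices to [d] by assimilation. /inadimdimgatgamd/ → inadimdimgadgamd.
Rule 4 (stop-cluster a-epenthesis): /d/ and /g/ form a stop–stop cluster, so [a] is inserted between them. /inadimdimgadgamd/ → inadimdimgadagamd.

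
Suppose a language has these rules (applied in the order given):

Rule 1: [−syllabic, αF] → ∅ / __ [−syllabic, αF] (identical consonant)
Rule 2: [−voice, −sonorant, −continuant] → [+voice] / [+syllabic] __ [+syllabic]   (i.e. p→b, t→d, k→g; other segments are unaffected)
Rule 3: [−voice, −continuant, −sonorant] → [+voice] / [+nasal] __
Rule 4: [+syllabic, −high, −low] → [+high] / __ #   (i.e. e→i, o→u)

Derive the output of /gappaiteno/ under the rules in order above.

gabaidenu

Rule 1 (degemination): /pp/ is a geminate; the first /p/ deletes. /gappaiteno/ → gapaiteno.
Rule 2 (intervocalic voicing): /p/ is a voiceless stop between vowels /a/ and /a/, so it voices to [b]. /t/ is a voiceless stop between vowels /i/ and /e/, so it voices to [d]. /gapaiteno/ → gabaideno.
Rule 3 (post-nasal voicing): no segment meets the environment; /gabaideno/ is unchanged.
Rule 4 (final vowel raising): /o/ is a mid vowel in word-final position, so it raises to [u]. /gabaideno/ → gabaidenu.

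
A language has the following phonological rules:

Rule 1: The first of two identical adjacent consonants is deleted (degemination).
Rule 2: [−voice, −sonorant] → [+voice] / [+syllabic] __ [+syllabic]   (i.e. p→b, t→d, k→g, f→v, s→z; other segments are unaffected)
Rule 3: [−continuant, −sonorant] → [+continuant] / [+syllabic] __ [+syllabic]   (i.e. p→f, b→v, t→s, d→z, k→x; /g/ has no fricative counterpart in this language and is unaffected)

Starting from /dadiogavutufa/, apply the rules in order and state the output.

daziogavuzuva

Rule 1 (degemination): no segment meets the environment; /dadiogavutufa/ is unchanged.
Rule 2 (intervocalic voicing): /t/ is a voiceless obstruent between vowels /u/ and /u/, so it voices to [d]. /f/ is a voiceless obstruent between vowels /u/ and /a/, so it voices to [v]. /dadiogavutufa/ → dadiogavuduva.
Rule 3 (intervocalic spirantization): /d/ is a stop between vowels /a/ and /i/, so it spirantizes to the fricative [z]. /d/ is a stop between vowels /u/ and /u/, so it spirantizes to the fricative [z]. /dadiogavuduva/ → daziogavuzuva.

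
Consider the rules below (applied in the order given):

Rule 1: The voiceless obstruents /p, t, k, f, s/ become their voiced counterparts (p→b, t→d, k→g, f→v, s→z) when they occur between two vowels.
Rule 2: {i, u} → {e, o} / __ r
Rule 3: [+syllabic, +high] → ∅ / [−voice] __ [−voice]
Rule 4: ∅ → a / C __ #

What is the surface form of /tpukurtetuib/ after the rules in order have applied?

Rule 1 (intervocalic voicing): /k/ is a voiceless obstruent between vowels /u/ and /u/, so it voices to [g]. /t/ is a voiceless obstruent between vowels /e/ and /u/, so it voices to [d]. /tpukurtetuib/ → tpugurteduib.
Rule 2 (pre-rhotic lowering): /u/ is a high vowel immediately before /r/, so it lowers to [o]. /tpugurteduib/ → tpugorteduib.
Rule 3 (high vowel syncope): no segment meets the environment; /tpugorteduib/ is unchanged.
Rule 4 (final a-epenthesis): the form ends in the consonant /b/, so [a] is inserted word-finally. /tpugorteduib/ → tpugorteduiba.

tpugorteduiba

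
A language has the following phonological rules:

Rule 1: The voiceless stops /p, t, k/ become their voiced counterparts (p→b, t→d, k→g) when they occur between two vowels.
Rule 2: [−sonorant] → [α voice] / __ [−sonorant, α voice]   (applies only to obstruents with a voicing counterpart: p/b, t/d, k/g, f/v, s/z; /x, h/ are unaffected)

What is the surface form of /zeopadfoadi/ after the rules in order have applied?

zeobatfoadi

Rule 1 (intervocalic voicing): /p/ is a voiceless stop between vowels /o/ and /a/, so it voices to [b]. /zeopadfoadi/ → zeobadfoadi.
Rule 2 (regressive voicing assimilation): /d/ precedes the voiceless obstruent /f/, so it devoices to [t] by assimilation. /zeobadfoadi/ → zeobatfoadi.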